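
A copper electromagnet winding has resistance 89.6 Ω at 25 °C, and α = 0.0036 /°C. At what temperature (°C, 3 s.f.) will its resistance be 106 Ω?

75.8 °C

R = R₀(1 + α(T − T₀)) ⇒ T = T₀ + (R/R₀ − 1)/α
T = 25 + (106/89.6 − 1)/0.0036 = 25 + (0.183)/0.0036 = 75.8 °C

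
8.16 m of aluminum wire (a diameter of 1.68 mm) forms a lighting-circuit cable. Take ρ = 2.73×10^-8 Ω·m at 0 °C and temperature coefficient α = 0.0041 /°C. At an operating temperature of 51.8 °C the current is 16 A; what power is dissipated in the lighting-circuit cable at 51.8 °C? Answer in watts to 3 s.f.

A = π(d/2)² = π(8.4000e-04 m)² = 2.217e-06 m²
R₍0₎ = ρL/A = (2.73×10^-8)(8.16)/(2.217e-06) = 0.1005 Ω
R₍51.8₎ = R₍0₎(1 + αΔT) = 0.1005 × (1 + 0.0041×51.8) = 0.1218 Ω
P = I²R = (16)² × 0.1218 = 31.2 W

31.2 W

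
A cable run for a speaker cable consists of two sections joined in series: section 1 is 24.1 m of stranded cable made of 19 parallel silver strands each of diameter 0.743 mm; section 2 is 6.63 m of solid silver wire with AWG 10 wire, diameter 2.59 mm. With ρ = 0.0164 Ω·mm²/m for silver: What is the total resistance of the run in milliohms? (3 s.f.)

68.6 mΩ

ρ = 0.0164 Ω·mm²/m = 1.64×10^-8 Ω·m
Section 1: A_strand = π(3.7150e-04)² = 4.336e-07 m²; R₁ = ρL/(N·A_s) = (1.64×10^-8)(24.1)/(19×4.336e-07) = 0.04798 Ω
Section 2: A = π(2.59/2 mm)² = π(1.2950e-03 m)² = 5.269e-06 m²
R₂ = (1.64×10^-8)(6.63)/(5.269e-06) = 0.02064 Ω
R = R₁ + R₂ = 68.6 mΩ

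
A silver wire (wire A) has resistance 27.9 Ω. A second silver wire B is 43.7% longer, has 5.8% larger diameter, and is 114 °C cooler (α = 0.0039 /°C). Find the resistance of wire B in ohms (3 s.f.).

19.9 Ω

R ∝ ρL/d² with ρ ∝ (1+αΔT), so R_B/R_A = (1 + 43.7/100) × (1 + 5.8/100)⁻² × (1 − 0.0039×114)
= 1.437 × 0.8934 × 0.5554 = 0.713
R_B = 0.713 × 27.9 = 19.9 Ω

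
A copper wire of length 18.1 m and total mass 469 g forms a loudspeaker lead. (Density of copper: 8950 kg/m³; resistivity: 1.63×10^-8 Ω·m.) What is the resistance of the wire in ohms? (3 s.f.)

0.102 Ω

A = m/(density·L) = 0.469/(8950×18.1) = 2.8952e-06 m²
R = ρL/A = (1.63×10^-8)(18.1)/(2.8952e-06) = 0.102 Ω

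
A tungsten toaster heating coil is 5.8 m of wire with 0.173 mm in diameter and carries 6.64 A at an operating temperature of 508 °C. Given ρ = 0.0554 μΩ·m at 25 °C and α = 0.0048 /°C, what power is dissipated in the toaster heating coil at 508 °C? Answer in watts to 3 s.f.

2000 W

ρ = 0.0554 μΩ·m = 5.54×10^-8 Ω·m
A = π(d/2)² = π(8.6500e-05 m)² = 2.351e-08 m²
R₍25₎ = ρL/A = (5.54×10^-8)(5.8)/(2.351e-08) = 13.67 Ω
R₍508₎ = R₍25₎(1 + αΔT) = 13.67 × (1 + 0.0048×483) = 45.36 Ω
P = I²R = (6.64)² × 45.36 = 2000 W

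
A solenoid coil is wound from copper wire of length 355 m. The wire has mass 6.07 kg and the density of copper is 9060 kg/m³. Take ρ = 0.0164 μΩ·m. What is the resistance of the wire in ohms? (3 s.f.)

ρ = 0.0164 μΩ·m = 1.64×10^-8 Ω·m
A = m/(density·L) = 6.07/(9060×355) = 1.8873e-06 m²
R = ρL/A = (1.64×10^-8)(355)/(1.8873e-06) = 3.08 Ω

3.08 Ω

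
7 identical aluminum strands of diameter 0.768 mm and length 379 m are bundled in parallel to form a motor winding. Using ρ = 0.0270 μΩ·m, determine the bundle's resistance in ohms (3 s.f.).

ρ = 0.0270 μΩ·m = 2.70×10^-8 Ω·m
A_strand = π(3.8400e-04 m)² = 4.632e-07 m²
R_strand = ρL/A = (2.70×10^-8)(379)/(4.632e-07) = 22.09 Ω
R_total = R_strand/N = 22.09/7 = 3.16 Ω

3.16 Ω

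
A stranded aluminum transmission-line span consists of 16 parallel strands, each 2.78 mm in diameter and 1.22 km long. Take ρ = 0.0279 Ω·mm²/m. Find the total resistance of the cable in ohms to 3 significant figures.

0.350 Ω

ρ = 0.0279 Ω·mm²/m = 2.79×10^-8 Ω·m
A_strand = π(1.3900e-03 m)² = 6.070e-06 m²
R_strand = ρL/A = (2.79×10^-8)(1220)/(6.070e-06) = 5.608 Ω
R_total = R_strand/N = 5.608/16 = 0.350 Ω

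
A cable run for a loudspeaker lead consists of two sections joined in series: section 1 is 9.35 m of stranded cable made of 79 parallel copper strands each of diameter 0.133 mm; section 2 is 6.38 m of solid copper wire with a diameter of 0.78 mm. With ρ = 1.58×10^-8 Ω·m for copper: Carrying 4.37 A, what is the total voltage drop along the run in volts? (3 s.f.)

1.51 V

Section 1: A_strand = π(6.6500e-05)² = 1.389e-08 m²; R₁ = ρL/(N·A_s) = (1.58×10^-8)(9.35)/(79×1.389e-08) = 0.1346 Ω
Section 2: A = π(d/2)² = π(3.9000e-04 m)² = 4.778e-07 m²
R₂ = (1.58×10^-8)(6.38)/(4.778e-07) = 0.211 Ω
R = R₁ + R₂ = 0.3456 Ω
V = IR = 4.37 × 0.3456 = 1.51 V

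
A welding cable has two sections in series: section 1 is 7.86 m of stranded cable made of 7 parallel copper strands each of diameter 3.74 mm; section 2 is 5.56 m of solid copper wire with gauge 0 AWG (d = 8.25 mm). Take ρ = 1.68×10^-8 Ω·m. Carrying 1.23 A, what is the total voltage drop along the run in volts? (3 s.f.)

Section 1: A_strand = π(1.8700e-03)² = 1.099e-05 m²; R₁ = ρL/(N·A_s) = (1.68×10^-8)(7.86)/(7×1.099e-05) = 0.001717 Ω
Section 2: A = π(8.25/2 mm)² = π(4.1250e-03 m)² = 5.346e-05 m²
R₂ = (1.68×10^-8)(5.56)/(5.346e-05) = 0.001747 Ω
R = R₁ + R₂ = 0.003464 Ω
V = IR = 1.23 × 0.003464 = 0.00426 V

0.00426 V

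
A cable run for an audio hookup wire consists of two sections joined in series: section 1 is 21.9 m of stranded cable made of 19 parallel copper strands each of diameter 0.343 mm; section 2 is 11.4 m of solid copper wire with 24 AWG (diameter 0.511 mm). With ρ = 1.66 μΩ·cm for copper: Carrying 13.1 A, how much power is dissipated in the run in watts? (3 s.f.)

194 W

ρ = 1.66 μΩ·cm = 1.66×10^-8 Ω·m
Section 1: A_strand = π(1.7150e-04)² = 9.240e-08 m²; R₁ = ρL/(N·A_s) = (1.66×10^-8)(21.9)/(19×9.240e-08) = 0.2071 Ω
Section 2: A = π(0.511/2 mm)² = π(2.5550e-04 m)² = 2.051e-07 m²
R₂ = (1.66×10^-8)(11.4)/(2.051e-07) = 0.9227 Ω
R = R₁ + R₂ = 1.13 Ω
P = I²R = (13.1)² × 1.13 = 194 W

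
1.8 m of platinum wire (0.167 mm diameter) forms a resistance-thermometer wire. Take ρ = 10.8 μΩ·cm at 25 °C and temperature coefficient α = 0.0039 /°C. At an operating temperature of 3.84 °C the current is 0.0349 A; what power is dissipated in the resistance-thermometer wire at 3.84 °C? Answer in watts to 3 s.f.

ρ = 10.8 μΩ·cm = 1.08×10^-7 Ω·m
A = π(d/2)² = π(8.3500e-05 m)² = 2.190e-08 m²
R₍25₎ = ρL/A = (1.08×10^-7)(1.8)/(2.190e-08) = 8.875 Ω
R₍3.84₎ = R₍25₎(1 + αΔT) = 8.875 × (1 + 0.0039×-21.2) = 8.143 Ω
P = I²R = (0.0349)² × 8.143 = 0.00992 W

0.00992 W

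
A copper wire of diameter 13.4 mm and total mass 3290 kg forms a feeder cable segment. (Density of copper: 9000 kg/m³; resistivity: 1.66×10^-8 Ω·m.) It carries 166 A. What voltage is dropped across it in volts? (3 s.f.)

A = π(d/2)² = π(6.7000e-03 m)² = 1.4103e-04 m²
L = m/(density·A) = 3290/(9000×1.4103e-04) = 2592 m
R = ρL/A = (1.66×10^-8)(2592)/(1.4103e-04) = 0.3051 Ω
V = IR = 166 × 0.3051 = 50.6 V

50.6 V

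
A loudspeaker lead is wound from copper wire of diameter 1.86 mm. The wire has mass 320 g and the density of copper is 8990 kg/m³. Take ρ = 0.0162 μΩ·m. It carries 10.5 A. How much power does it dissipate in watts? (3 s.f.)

8.61 W

ρ = 0.0162 μΩ·m = 1.62×10^-8 Ω·m
A = π(d/2)² = π(9.3000e-04 m)² = 2.7172e-06 m²
L = m/(density·A) = 0.32/(8990×2.7172e-06) = 13.1 m
R = ρL/A = (1.62×10^-8)(13.1)/(2.7172e-06) = 0.0781 Ω
P = I²R = (10.5)² × 0.0781 = 8.61 W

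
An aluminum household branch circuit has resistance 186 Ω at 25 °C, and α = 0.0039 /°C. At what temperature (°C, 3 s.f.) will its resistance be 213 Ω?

62.2 °C

R = R₀(1 + α(T − T₀)) ⇒ T = T₀ + (R/R₀ − 1)/α
T = 25 + (213/186 − 1)/0.0039 = 25 + (0.1452)/0.0039 = 62.2 °C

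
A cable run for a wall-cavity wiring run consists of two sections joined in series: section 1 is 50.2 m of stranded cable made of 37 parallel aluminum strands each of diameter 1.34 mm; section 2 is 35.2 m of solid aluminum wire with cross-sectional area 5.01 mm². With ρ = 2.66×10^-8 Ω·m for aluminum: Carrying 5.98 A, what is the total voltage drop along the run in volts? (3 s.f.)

Section 1: A_strand = π(6.7000e-04)² = 1.410e-06 m²; R₁ = ρL/(N·A_s) = (2.66×10^-8)(50.2)/(37×1.410e-06) = 0.02559 Ω
Section 2: A = 5.01 mm² = 5.010e-06 m²
R₂ = (2.66×10^-8)(35.2)/(5.010e-06) = 0.1869 Ω
R = R₁ + R₂ = 0.2125 Ω
V = IR = 5.98 × 0.2125 = 1.27 V

1.27 V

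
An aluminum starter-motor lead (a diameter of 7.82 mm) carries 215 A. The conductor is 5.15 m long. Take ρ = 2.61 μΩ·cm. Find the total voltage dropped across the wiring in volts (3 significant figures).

0.602 V

ρ = 2.61 μΩ·cm = 2.61×10^-8 Ω·m
A = π(d/2)² = π(3.9100e-03 m)² = 4.803e-05 m²
R = ρL/A = (2.61×10^-8)(5.15)/(4.803e-05) = 0.002799 Ω
V = IR = 215 × 0.002799 = 0.602 V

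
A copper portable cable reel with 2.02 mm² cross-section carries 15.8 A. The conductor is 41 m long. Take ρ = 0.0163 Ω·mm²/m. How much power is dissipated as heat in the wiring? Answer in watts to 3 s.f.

ρ = 0.0163 Ω·mm²/m = 1.63×10^-8 Ω·m
A = 2.02 mm² = 2.020e-06 m²
R = ρL/A = (1.63×10^-8)(41)/(2.020e-06) = 0.3308 Ω
P = I²R = (15.8)² × 0.3308 = 82.6 W

82.6 W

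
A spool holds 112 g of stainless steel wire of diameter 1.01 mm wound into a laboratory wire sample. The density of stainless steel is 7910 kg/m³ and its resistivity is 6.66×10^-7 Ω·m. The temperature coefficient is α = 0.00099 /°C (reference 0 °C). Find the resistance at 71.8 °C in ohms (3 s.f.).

A = π(d/2)² = π(5.0500e-04 m)² = 8.0118e-07 m²
L = m/(density·A) = 0.112/(7910×8.0118e-07) = 17.67 m
R = ρL/A = (6.66×10^-7)(17.67)/(8.0118e-07) = 14.69 Ω
R(71.8 °C) = 14.69 × (1 + 0.00099×71.8) = 15.7 Ω

15.7 Ω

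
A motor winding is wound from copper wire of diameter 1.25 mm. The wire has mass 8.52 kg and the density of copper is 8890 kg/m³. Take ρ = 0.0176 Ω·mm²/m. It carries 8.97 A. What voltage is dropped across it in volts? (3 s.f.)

ρ = 0.0176 Ω·mm²/m = 1.76×10^-8 Ω·m
A = π(d/2)² = π(6.2500e-04 m)² = 1.2272e-06 m²
L = m/(density·A) = 8.52/(8890×1.2272e-06) = 781 m
R = ρL/A = (1.76×10^-8)(781)/(1.2272e-06) = 11.2 Ω
V = IR = 8.97 × 11.2 = 100 V

100 V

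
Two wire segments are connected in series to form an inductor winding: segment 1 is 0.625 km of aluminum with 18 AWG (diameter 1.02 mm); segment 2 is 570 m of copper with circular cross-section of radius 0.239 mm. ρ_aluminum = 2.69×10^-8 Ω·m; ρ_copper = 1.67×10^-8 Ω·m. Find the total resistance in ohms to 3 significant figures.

73.6 Ω

Segment 1: A = π(1.02/2 mm)² = π(5.1000e-04 m)² = 8.171e-07 m²
R₁ = ρL/A = (2.69×10^-8)(625)/(8.171e-07) = 20.58 Ω
Segment 2: A = πr² = π(2.3900e-04 m)² = 1.795e-07 m²
R₂ = (1.67×10^-8)(570)/(1.795e-07) = 53.05 Ω
R = R₁ + R₂ = 73.6 Ω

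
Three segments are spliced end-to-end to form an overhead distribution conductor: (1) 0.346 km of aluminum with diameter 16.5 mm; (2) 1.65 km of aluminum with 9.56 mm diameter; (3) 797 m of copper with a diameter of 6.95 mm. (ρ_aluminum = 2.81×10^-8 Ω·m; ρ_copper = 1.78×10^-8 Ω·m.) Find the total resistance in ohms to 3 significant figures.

Seg 1: A = π(d/2)² = π(8.2500e-03 m)² = 2.138e-04 m²
R_1 = (2.81×10^-8)(346)/(2.138e-04) = 0.04547 Ω
Seg 2: A = π(d/2)² = π(4.7800e-03 m)² = 7.178e-05 m²
R_2 = (2.81×10^-8)(1650)/(7.178e-05) = 0.6459 Ω
Seg 3: A = π(d/2)² = π(3.4750e-03 m)² = 3.794e-05 m²
R_3 = (1.78×10^-8)(797)/(3.794e-05) = 0.374 Ω
R_total = R_1 + R_2 + R_3 = 1.07 Ω

1.07 Ω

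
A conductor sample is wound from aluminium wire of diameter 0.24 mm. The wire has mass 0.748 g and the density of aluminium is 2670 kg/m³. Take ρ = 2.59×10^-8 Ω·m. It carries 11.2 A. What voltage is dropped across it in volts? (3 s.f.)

A = π(d/2)² = π(1.2000e-04 m)² = 4.5239e-08 m²
L = m/(density·A) = 7.480×10^-4/(2670×4.5239e-08) = 6.193 m
R = ρL/A = (2.59×10^-8)(6.193)/(4.5239e-08) = 3.545 Ω
V = IR = 11.2 × 3.545 = 39.7 V

39.7 V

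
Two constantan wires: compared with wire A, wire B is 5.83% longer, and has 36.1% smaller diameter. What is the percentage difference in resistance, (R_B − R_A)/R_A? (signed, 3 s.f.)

R ∝ L/d², so R_B/R_A = (1 + 5.83/100) × (1 − 36.1/100)⁻²
= 1.058 × 2.449 = 2.592
(R_B − R_A)/R_A = 2.592 − 1 = 159%

159%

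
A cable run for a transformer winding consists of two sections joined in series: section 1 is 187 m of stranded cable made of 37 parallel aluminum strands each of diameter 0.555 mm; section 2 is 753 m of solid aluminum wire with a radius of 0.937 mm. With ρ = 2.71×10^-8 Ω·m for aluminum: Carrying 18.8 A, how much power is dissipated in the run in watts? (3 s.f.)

2810 W

Section 1: A_strand = π(2.7750e-04)² = 2.419e-07 m²; R₁ = ρL/(N·A_s) = (2.71×10^-8)(187)/(37×2.419e-07) = 0.5662 Ω
Section 2: A = πr² = π(9.3700e-04 m)² = 2.758e-06 m²
R₂ = (2.71×10^-8)(753)/(2.758e-06) = 7.398 Ω
R = R₁ + R₂ = 7.965 Ω
P = I²R = (18.8)² × 7.965 = 2810 W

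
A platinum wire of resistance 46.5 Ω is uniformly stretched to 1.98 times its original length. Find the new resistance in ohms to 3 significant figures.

182 Ω

Volume constant ⇒ A' = A/k with k = 1.98. R' = ρ(kL)/(A/k) = k²R.
R' = 3.92 × 46.5 = 182 Ω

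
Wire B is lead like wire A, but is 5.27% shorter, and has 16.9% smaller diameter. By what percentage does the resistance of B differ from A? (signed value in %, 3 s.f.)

37.2%

R ∝ L/d², so R_B/R_A = (1 − 5.27/100) × (1 − 16.9/100)⁻²
= 0.9473 × 1.448 = 1.372
(R_B − R_A)/R_A = 1.372 − 1 = 37.2%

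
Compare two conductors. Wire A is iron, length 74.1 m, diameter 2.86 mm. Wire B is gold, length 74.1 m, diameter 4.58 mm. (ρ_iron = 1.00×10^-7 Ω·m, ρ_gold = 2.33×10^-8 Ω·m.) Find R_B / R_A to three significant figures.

R ∝ ρL/d², so R_B/R_A = (ρ_B/ρ_A) × (d_A/d_B)²
= (2.33×10^-8/1.00×10^-7) × (2.86/4.58)² = 0.0909

0.0909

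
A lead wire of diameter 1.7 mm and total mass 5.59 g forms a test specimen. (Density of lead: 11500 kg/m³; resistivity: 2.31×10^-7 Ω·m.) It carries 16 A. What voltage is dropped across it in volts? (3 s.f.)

0.349 V

A = π(d/2)² = π(8.5000e-04 m)² = 2.2698e-06 m²
L = m/(density·A) = 0.00559/(11500×2.2698e-06) = 0.2142 m
R = ρL/A = (2.31×10^-7)(0.2142)/(2.2698e-06) = 0.02179 Ω
V = IR = 16 × 0.02179 = 0.349 V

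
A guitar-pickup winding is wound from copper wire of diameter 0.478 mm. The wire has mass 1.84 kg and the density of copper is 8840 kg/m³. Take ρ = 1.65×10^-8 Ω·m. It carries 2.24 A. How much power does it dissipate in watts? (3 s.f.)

535 W

A = π(d/2)² = π(2.3900e-04 m)² = 1.7945e-07 m²
L = m/(density·A) = 1.84/(8840×1.7945e-07) = 1160 m
R = ρL/A = (1.65×10^-8)(1160)/(1.7945e-07) = 106.6 Ω
P = I²R = (2.24)² × 106.6 = 535 W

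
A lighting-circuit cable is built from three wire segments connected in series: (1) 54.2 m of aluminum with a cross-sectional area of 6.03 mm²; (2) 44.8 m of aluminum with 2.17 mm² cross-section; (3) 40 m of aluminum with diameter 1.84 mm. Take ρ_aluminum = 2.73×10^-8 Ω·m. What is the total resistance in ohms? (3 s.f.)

1.22 Ω

Seg 1: A = 6.03 mm² = 6.030e-06 m²
R_1 = (2.73×10^-8)(54.2)/(6.030e-06) = 0.2454 Ω
Seg 2: A = 2.17 mm² = 2.170e-06 m²
R_2 = (2.73×10^-8)(44.8)/(2.170e-06) = 0.5636 Ω
Seg 3: A = π(d/2)² = π(9.2000e-04 m)² = 2.659e-06 m²
R_3 = (2.73×10^-8)(40)/(2.659e-06) = 0.4107 Ω
R_total = R_1 + R_2 + R_3 = 1.22 Ω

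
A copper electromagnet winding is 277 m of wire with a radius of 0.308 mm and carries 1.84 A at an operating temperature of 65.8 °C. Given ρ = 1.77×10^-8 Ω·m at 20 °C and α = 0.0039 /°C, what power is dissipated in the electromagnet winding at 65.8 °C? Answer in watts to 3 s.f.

A = πr² = π(3.0800e-04 m)² = 2.980e-07 m²
R₍20₎ = ρL/A = (1.77×10^-8)(277)/(2.980e-07) = 16.45 Ω
R₍65.8₎ = R₍20₎(1 + αΔT) = 16.45 × (1 + 0.0039×45.8) = 19.39 Ω
P = I²R = (1.84)² × 19.39 = 65.6 W

65.6 W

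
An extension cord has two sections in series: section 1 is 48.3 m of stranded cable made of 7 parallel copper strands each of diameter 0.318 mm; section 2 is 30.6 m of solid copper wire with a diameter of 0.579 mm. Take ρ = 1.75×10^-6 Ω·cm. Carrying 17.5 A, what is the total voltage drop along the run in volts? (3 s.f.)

62.2 V

ρ = 1.75×10^-6 Ω·cm = 1.75×10^-8 Ω·m
Section 1: A_strand = π(1.5900e-04)² = 7.942e-08 m²; R₁ = ρL/(N·A_s) = (1.75×10^-8)(48.3)/(7×7.942e-08) = 1.52 Ω
Section 2: A = π(d/2)² = π(2.8950e-04 m)² = 2.633e-07 m²
R₂ = (1.75×10^-8)(30.6)/(2.633e-07) = 2.034 Ω
R = R₁ + R₂ = 3.554 Ω
V = IR = 17.5 × 3.554 = 62.2 V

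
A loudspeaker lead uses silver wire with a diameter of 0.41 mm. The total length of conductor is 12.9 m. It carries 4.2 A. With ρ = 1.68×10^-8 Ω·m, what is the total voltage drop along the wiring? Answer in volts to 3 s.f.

6.89 V

A = π(d/2)² = π(2.0500e-04 m)² = 1.320e-07 m²
R = ρL/A = (1.68×10^-8)(12.9)/(1.320e-07) = 1.642 Ω
V = IR = 4.2 × 1.642 = 6.89 V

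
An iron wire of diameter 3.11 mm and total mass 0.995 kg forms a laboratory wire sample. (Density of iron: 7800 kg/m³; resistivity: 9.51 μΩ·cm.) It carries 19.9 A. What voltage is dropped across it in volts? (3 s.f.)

ρ = 9.51 μΩ·cm = 9.51×10^-8 Ω·m
A = π(d/2)² = π(1.5550e-03 m)² = 7.5964e-06 m²
L = m/(density·A) = 0.995/(7800×7.5964e-06) = 16.79 m
R = ρL/A = (9.51×10^-8)(16.79)/(7.5964e-06) = 0.2102 Ω
V = IR = 19.9 × 0.2102 = 4.18 V

4.18 V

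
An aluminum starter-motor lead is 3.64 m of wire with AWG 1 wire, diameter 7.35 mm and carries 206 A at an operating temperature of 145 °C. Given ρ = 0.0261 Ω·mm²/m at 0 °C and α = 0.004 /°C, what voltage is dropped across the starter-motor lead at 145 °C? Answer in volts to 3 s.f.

0.729 V

ρ = 0.0261 Ω·mm²/m = 2.61×10^-8 Ω·m
A = π(7.35/2 mm)² = π(3.6750e-03 m)² = 4.243e-05 m²
R₍0₎ = ρL/A = (2.61×10^-8)(3.64)/(4.243e-05) = 0.002239 Ω
R₍145₎ = R₍0₎(1 + αΔT) = 0.002239 × (1 + 0.004×145) = 0.003538 Ω
V = IR = 206 × 0.003538 = 0.729 V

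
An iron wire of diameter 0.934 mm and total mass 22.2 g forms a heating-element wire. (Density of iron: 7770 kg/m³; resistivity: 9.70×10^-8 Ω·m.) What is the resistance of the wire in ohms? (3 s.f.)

A = π(d/2)² = π(4.6700e-04 m)² = 6.8515e-07 m²
L = m/(density·A) = 0.0222/(7770×6.8515e-07) = 4.17 m
R = ρL/A = (9.70×10^-8)(4.17)/(6.8515e-07) = 0.590 Ω

0.590 Ω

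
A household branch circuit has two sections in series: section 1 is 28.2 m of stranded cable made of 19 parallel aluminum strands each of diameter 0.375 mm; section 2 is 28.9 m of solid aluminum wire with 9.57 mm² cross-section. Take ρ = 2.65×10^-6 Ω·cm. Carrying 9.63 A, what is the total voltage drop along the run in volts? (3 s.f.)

4.20 V

ρ = 2.65×10^-6 Ω·cm = 2.65×10^-8 Ω·m
Section 1: A_strand = π(1.8750e-04)² = 1.104e-07 m²; R₁ = ρL/(N·A_s) = (2.65×10^-8)(28.2)/(19×1.104e-07) = 0.3561 Ω
Section 2: A = 9.57 mm² = 9.570e-06 m²
R₂ = (2.65×10^-8)(28.9)/(9.570e-06) = 0.08003 Ω
R = R₁ + R₂ = 0.4361 Ω
V = IR = 9.63 × 0.4361 = 4.20 V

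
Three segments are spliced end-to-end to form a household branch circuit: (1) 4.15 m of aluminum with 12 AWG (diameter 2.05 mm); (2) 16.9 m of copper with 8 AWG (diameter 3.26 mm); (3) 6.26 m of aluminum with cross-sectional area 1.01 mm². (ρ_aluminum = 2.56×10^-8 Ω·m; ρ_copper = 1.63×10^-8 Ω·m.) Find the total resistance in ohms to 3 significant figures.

0.224 Ω

Seg 1: A = π(2.05/2 mm)² = π(1.0250e-03 m)² = 3.301e-06 m²
R_1 = (2.56×10^-8)(4.15)/(3.301e-06) = 0.03219 Ω
Seg 2: A = π(3.26/2 mm)² = π(1.6300e-03 m)² = 8.347e-06 m²
R_2 = (1.63×10^-8)(16.9)/(8.347e-06) = 0.033 Ω
Seg 3: A = 1.01 mm² = 1.010e-06 m²
R_3 = (2.56×10^-8)(6.26)/(1.010e-06) = 0.1587 Ω
R_total = R_1 + R_2 + R_3 = 0.224 Ω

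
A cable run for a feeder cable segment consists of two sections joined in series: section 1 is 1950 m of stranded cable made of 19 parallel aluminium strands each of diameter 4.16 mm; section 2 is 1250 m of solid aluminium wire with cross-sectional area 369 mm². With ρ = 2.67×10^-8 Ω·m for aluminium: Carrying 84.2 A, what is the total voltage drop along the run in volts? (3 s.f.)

Section 1: A_strand = π(2.0800e-03)² = 1.359e-05 m²; R₁ = ρL/(N·A_s) = (2.67×10^-8)(1950)/(19×1.359e-05) = 0.2016 Ω
Section 2: A = 369 mm² = 3.690e-04 m²
R₂ = (2.67×10^-8)(1250)/(3.690e-04) = 0.09045 Ω
R = R₁ + R₂ = 0.2921 Ω
V = IR = 84.2 × 0.2921 = 24.6 V

24.6 V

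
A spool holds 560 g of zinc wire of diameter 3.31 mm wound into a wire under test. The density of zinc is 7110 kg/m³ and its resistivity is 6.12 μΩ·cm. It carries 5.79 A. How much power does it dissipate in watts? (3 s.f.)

ρ = 6.12 μΩ·cm = 6.12×10^-8 Ω·m
A = π(d/2)² = π(1.6550e-03 m)² = 8.6049e-06 m²
L = m/(density·A) = 0.56/(7110×8.6049e-06) = 9.153 m
R = ρL/A = (6.12×10^-8)(9.153)/(8.6049e-06) = 0.0651 Ω
P = I²R = (5.79)² × 0.0651 = 2.18 W

2.18 W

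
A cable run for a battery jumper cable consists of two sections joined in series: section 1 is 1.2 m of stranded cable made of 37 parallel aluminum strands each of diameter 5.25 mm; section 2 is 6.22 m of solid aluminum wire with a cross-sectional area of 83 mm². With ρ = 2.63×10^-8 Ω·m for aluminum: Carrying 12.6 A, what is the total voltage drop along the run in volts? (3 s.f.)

0.0253 V

Section 1: A_strand = π(2.6250e-03)² = 2.165e-05 m²; R₁ = ρL/(N·A_s) = (2.63×10^-8)(1.2)/(37×2.165e-05) = 3.940×10^-5 Ω
Section 2: A = 83 mm² = 8.300e-05 m²
R₂ = (2.63×10^-8)(6.22)/(8.300e-05) = 0.001971 Ω
R = R₁ + R₂ = 0.00201 Ω
V = IR = 12.6 × 0.00201 = 0.0253 V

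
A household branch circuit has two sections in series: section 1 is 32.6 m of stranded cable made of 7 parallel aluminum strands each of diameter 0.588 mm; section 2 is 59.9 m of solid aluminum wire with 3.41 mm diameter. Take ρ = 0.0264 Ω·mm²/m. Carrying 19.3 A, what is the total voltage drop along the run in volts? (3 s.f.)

ρ = 0.0264 Ω·mm²/m = 2.64×10^-8 Ω·m
Section 1: A_strand = π(2.9400e-04)² = 2.715e-07 m²; R₁ = ρL/(N·A_s) = (2.64×10^-8)(32.6)/(7×2.715e-07) = 0.4528 Ω
Section 2: A = π(d/2)² = π(1.7050e-03 m)² = 9.133e-06 m²
R₂ = (2.64×10^-8)(59.9)/(9.133e-06) = 0.1732 Ω
R = R₁ + R₂ = 0.6259 Ω
V = IR = 19.3 × 0.6259 = 12.1 V

12.1 V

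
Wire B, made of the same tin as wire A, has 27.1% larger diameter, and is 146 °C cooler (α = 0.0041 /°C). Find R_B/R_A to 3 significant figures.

R ∝ ρL/d² with ρ ∝ (1+αΔT), so R_B/R_A = (1 + 27.1/100)⁻² × (1 − 0.0041×146)
= 0.619 × 0.4014 = 0.248

0.248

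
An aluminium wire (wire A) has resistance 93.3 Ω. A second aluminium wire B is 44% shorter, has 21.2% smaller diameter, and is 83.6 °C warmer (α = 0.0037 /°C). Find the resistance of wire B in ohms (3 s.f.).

110 Ω

R ∝ ρL/d² with ρ ∝ (1+αΔT), so R_B/R_A = (1 − 44/100) × (1 − 21.2/100)⁻² × (1 + 0.0037×83.6)
= 0.56 × 1.611 × 1.309 = 1.181
R_B = 1.181 × 93.3 = 110 Ω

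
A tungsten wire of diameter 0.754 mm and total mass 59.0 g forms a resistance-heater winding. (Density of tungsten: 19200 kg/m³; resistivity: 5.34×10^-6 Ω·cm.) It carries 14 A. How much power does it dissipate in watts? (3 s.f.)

161 W

ρ = 5.34×10^-6 Ω·cm = 5.34×10^-8 Ω·m
A = π(d/2)² = π(3.7700e-04 m)² = 4.4651e-07 m²
L = m/(density·A) = 0.059/(19200×4.4651e-07) = 6.882 m
R = ρL/A = (5.34×10^-8)(6.882)/(4.4651e-07) = 0.8231 Ω
P = I²R = (14)² × 0.8231 = 161 W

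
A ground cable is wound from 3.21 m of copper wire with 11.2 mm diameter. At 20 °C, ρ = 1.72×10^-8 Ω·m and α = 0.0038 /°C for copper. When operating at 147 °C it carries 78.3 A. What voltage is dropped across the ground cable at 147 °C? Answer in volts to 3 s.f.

A = π(d/2)² = π(5.6000e-03 m)² = 9.852e-05 m²
R₍20₎ = ρL/A = (1.72×10^-8)(3.21)/(9.852e-05) = 5.604×10^-4 Ω
R₍147₎ = R₍20₎(1 + αΔT) = 5.604×10^-4 × (1 + 0.0038×127) = 8.309×10^-4 Ω
V = IR = 78.3 × 8.309×10^-4 = 0.0651 V

0.0651 V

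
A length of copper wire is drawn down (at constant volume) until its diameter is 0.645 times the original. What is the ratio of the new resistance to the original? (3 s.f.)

5.78

Volume constant ⇒ L' = L/r² with r = 0.645. R' = ρL'/A' = ρ(L/r²)/(πr²d₀²/4) = R/r⁴.
Factor = 5.78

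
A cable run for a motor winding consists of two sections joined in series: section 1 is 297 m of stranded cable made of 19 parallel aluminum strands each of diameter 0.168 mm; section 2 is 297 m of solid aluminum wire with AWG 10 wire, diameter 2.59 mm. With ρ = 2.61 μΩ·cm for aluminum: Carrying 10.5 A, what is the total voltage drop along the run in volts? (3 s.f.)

ρ = 2.61 μΩ·cm = 2.61×10^-8 Ω·m
Section 1: A_strand = π(8.4000e-05)² = 2.217e-08 m²; R₁ = ρL/(N·A_s) = (2.61×10^-8)(297)/(19×2.217e-08) = 18.4 Ω
Section 2: A = π(2.59/2 mm)² = π(1.2950e-03 m)² = 5.269e-06 m²
R₂ = (2.61×10^-8)(297)/(5.269e-06) = 1.471 Ω
R = R₁ + R₂ = 19.88 Ω
V = IR = 10.5 × 19.88 = 209 V

209 V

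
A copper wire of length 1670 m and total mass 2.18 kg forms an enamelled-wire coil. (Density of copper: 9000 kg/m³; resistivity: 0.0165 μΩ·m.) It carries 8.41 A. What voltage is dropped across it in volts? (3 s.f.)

ρ = 0.0165 μΩ·m = 1.65×10^-8 Ω·m
A = m/(density·L) = 2.18/(9000×1670) = 1.4504e-07 m²
R = ρL/A = (1.65×10^-8)(1670)/(1.4504e-07) = 190 Ω
V = IR = 8.41 × 190 = 1600 V

1600 V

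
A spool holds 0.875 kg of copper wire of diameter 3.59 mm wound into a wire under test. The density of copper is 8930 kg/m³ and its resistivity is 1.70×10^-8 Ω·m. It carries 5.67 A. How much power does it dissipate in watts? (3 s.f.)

A = π(d/2)² = π(1.7950e-03 m)² = 1.0122e-05 m²
L = m/(density·A) = 0.875/(8930×1.0122e-05) = 9.68 m
R = ρL/A = (1.70×10^-8)(9.68)/(1.0122e-05) = 0.01626 Ω
P = I²R = (5.67)² × 0.01626 = 0.523 W

0.523 W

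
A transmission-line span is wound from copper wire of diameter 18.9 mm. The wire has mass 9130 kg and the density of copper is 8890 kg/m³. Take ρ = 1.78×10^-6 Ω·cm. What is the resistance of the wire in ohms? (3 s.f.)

ρ = 1.78×10^-6 Ω·cm = 1.78×10^-8 Ω·m
A = π(d/2)² = π(9.4500e-03 m)² = 2.8055e-04 m²
L = m/(density·A) = 9130/(8890×2.8055e-04) = 3661 m
R = ρL/A = (1.78×10^-8)(3661)/(2.8055e-04) = 0.232 Ω

0.232 Ω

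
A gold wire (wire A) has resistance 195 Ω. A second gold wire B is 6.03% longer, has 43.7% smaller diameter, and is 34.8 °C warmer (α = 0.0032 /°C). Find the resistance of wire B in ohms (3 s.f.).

725 Ω

R ∝ ρL/d² with ρ ∝ (1+αΔT), so R_B/R_A = (1 + 6.03/100) × (1 − 43.7/100)⁻² × (1 + 0.0032×34.8)
= 1.06 × 3.155 × 1.111 = 3.718
R_B = 3.718 × 195 = 725 Ω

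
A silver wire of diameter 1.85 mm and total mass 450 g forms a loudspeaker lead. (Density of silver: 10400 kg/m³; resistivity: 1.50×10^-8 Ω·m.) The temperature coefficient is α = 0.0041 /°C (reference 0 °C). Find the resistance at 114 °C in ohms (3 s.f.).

A = π(d/2)² = π(9.2500e-04 m)² = 2.6880e-06 m²
L = m/(density·A) = 0.45/(10400×2.6880e-06) = 16.1 m
R = ρL/A = (1.50×10^-8)(16.1)/(2.6880e-06) = 0.08983 Ω
R(114 °C) = 0.08983 × (1 + 0.0041×114) = 0.132 Ω

0.132 Ω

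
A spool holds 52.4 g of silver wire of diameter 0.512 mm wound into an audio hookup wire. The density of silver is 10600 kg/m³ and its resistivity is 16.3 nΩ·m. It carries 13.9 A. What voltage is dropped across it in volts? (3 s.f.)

26.4 V

ρ = 16.3 nΩ·m = 1.63×10^-8 Ω·m
A = π(d/2)² = π(2.5600e-04 m)² = 2.0589e-07 m²
L = m/(density·A) = 0.0524/(10600×2.0589e-07) = 24.01 m
R = ρL/A = (1.63×10^-8)(24.01)/(2.0589e-07) = 1.901 Ω
V = IR = 13.9 × 1.901 = 26.4 V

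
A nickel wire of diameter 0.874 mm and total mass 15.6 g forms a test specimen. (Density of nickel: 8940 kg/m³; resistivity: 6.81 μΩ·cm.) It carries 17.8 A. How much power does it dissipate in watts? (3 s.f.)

ρ = 6.81 μΩ·cm = 6.81×10^-8 Ω·m
A = π(d/2)² = π(4.3700e-04 m)² = 5.9995e-07 m²
L = m/(density·A) = 0.0156/(8940×5.9995e-07) = 2.909 m
R = ρL/A = (6.81×10^-8)(2.909)/(5.9995e-07) = 0.3301 Ω
P = I²R = (17.8)² × 0.3301 = 105 W

105 W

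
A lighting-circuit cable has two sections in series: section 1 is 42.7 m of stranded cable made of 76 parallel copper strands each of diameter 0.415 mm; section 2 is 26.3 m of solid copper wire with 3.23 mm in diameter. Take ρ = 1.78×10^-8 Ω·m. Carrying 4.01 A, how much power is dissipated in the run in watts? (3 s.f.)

Section 1: A_strand = π(2.0750e-04)² = 1.353e-07 m²; R₁ = ρL/(N·A_s) = (1.78×10^-8)(42.7)/(76×1.353e-07) = 0.07393 Ω
Section 2: A = π(d/2)² = π(1.6150e-03 m)² = 8.194e-06 m²
R₂ = (1.78×10^-8)(26.3)/(8.194e-06) = 0.05713 Ω
R = R₁ + R₂ = 0.1311 Ω
P = I²R = (4.01)² × 0.1311 = 2.11 W

2.11 W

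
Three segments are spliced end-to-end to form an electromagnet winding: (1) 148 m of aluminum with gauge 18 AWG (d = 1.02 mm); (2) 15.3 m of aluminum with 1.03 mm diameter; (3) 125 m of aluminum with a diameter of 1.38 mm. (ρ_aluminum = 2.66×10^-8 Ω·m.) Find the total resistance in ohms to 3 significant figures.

Seg 1: A = π(1.02/2 mm)² = π(5.1000e-04 m)² = 8.171e-07 m²
R_1 = (2.66×10^-8)(148)/(8.171e-07) = 4.818 Ω
Seg 2: A = π(d/2)² = π(5.1500e-04 m)² = 8.332e-07 m²
R_2 = (2.66×10^-8)(15.3)/(8.332e-07) = 0.4884 Ω
Seg 3: A = π(d/2)² = π(6.9000e-04 m)² = 1.496e-06 m²
R_3 = (2.66×10^-8)(125)/(1.496e-06) = 2.223 Ω
R_total = R_1 + R_2 + R_3 = 7.53 Ω

7.53 Ω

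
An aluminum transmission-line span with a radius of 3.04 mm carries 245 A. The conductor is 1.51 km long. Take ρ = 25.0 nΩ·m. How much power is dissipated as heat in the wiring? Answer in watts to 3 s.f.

ρ = 25.0 nΩ·m = 2.50×10^-8 Ω·m
A = πr² = π(3.0400e-03 m)² = 2.903e-05 m²
R = ρL/A = (2.50×10^-8)(1510)/(2.903e-05) = 1.3 Ω
P = I²R = (245)² × 1.3 = 78000 W

78000 W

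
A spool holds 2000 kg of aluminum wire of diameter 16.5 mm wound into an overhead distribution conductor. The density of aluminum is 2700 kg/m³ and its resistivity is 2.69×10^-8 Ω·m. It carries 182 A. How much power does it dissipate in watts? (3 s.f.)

A = π(d/2)² = π(8.2500e-03 m)² = 2.1382e-04 m²
L = m/(density·A) = 2000/(2700×2.1382e-04) = 3464 m
R = ρL/A = (2.69×10^-8)(3464)/(2.1382e-04) = 0.4358 Ω
P = I²R = (182)² × 0.4358 = 14400 W

14400 W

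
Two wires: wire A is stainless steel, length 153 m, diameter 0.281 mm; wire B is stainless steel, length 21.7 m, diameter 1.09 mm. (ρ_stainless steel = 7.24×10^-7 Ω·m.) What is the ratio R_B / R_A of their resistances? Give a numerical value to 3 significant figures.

R ∝ ρL/d², so R_B/R_A = (L_B/L_A) × (d_A/d_B)²
= (21.7/153) × (0.281/1.09)² = 0.00943

0.00943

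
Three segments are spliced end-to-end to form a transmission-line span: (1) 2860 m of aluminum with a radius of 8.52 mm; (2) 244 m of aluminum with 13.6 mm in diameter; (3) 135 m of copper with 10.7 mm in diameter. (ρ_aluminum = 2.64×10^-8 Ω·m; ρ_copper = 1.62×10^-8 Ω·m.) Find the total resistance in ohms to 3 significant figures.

0.400 Ω

Seg 1: A = πr² = π(8.5200e-03 m)² = 2.280e-04 m²
R_1 = (2.64×10^-8)(2860)/(2.280e-04) = 0.3311 Ω
Seg 2: A = π(d/2)² = π(6.8000e-03 m)² = 1.453e-04 m²
R_2 = (2.64×10^-8)(244)/(1.453e-04) = 0.04434 Ω
Seg 3: A = π(d/2)² = π(5.3500e-03 m)² = 8.992e-05 m²
R_3 = (1.62×10^-8)(135)/(8.992e-05) = 0.02432 Ω
R_total = R_1 + R_2 + R_3 = 0.400 Ω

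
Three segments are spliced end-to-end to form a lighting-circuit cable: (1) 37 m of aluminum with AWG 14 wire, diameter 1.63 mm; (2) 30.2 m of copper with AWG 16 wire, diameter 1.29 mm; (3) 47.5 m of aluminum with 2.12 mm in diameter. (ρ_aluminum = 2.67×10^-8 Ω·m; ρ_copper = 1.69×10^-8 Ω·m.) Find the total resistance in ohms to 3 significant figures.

Seg 1: A = π(1.63/2 mm)² = π(8.1500e-04 m)² = 2.087e-06 m²
R_1 = (2.67×10^-8)(37)/(2.087e-06) = 0.4734 Ω
Seg 2: A = π(1.29/2 mm)² = π(6.4500e-04 m)² = 1.307e-06 m²
R_2 = (1.69×10^-8)(30.2)/(1.307e-06) = 0.3905 Ω
Seg 3: A = π(d/2)² = π(1.0600e-03 m)² = 3.530e-06 m²
R_3 = (2.67×10^-8)(47.5)/(3.530e-06) = 0.3593 Ω
R_total = R_1 + R_2 + R_3 = 1.22 Ω

1.22 Ω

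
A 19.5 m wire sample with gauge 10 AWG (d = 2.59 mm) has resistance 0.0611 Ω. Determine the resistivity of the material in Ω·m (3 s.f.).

1.65×10^-8 Ω·m

A = π(2.59/2 mm)² = π(1.2950e-03 m)² = 5.269e-06 m²
ρ = RA/L = (0.0611)(5.269e-06)/(19.5) = 1.65×10^-8 Ω·m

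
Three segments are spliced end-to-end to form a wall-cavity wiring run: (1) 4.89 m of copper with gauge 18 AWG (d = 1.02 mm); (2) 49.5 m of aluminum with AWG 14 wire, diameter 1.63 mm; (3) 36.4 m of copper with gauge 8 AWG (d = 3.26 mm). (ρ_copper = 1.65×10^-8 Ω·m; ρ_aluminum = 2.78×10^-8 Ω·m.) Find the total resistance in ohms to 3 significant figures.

Seg 1: A = π(1.02/2 mm)² = π(5.1000e-04 m)² = 8.171e-07 m²
R_1 = (1.65×10^-8)(4.89)/(8.171e-07) = 0.09874 Ω
Seg 2: A = π(1.63/2 mm)² = π(8.1500e-04 m)² = 2.087e-06 m²
R_2 = (2.78×10^-8)(49.5)/(2.087e-06) = 0.6595 Ω
Seg 3: A = π(3.26/2 mm)² = π(1.6300e-03 m)² = 8.347e-06 m²
R_3 = (1.65×10^-8)(36.4)/(8.347e-06) = 0.07195 Ω
R_total = R_1 + R_2 + R_3 = 0.830 Ω

0.830 Ω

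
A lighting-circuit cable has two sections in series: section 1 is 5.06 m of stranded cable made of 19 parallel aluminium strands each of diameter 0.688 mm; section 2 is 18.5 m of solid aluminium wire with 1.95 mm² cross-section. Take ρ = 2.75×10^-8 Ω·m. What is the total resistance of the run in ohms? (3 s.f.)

0.281 Ω

Section 1: A_strand = π(3.4400e-04)² = 3.718e-07 m²; R₁ = ρL/(N·A_s) = (2.75×10^-8)(5.06)/(19×3.718e-07) = 0.0197 Ω
Section 2: A = 1.95 mm² = 1.950e-06 m²
R₂ = (2.75×10^-8)(18.5)/(1.950e-06) = 0.2609 Ω
R = R₁ + R₂ = 0.281 Ω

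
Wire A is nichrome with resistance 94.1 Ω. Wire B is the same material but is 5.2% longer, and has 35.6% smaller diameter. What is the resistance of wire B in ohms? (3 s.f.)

R ∝ L/d², so R_B/R_A = (1 + 5.2/100) × (1 − 35.6/100)⁻²
= 1.052 × 2.411 = 2.537
R_B = 2.537 × 94.1 = 239 Ω

239 Ω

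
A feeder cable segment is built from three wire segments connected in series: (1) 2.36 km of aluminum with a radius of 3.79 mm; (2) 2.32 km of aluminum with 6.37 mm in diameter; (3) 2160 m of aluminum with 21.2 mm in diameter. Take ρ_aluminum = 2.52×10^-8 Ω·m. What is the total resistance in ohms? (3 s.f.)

3.31 Ω

Seg 1: A = πr² = π(3.7900e-03 m)² = 4.513e-05 m²
R_1 = (2.52×10^-8)(2360)/(4.513e-05) = 1.318 Ω
Seg 2: A = π(d/2)² = π(3.1850e-03 m)² = 3.187e-05 m²
R_2 = (2.52×10^-8)(2320)/(3.187e-05) = 1.835 Ω
Seg 3: A = π(d/2)² = π(1.0600e-02 m)² = 3.530e-04 m²
R_3 = (2.52×10^-8)(2160)/(3.530e-04) = 0.1542 Ω
R_total = R_1 + R_2 + R_3 = 3.31 Ω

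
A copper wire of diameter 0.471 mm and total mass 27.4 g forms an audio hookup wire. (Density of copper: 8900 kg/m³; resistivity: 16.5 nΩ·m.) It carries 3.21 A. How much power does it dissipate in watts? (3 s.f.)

17.2 W

ρ = 16.5 nΩ·m = 1.65×10^-8 Ω·m
A = π(d/2)² = π(2.3550e-04 m)² = 1.7423e-07 m²
L = m/(density·A) = 0.0274/(8900×1.7423e-07) = 17.67 m
R = ρL/A = (1.65×10^-8)(17.67)/(1.7423e-07) = 1.673 Ω
P = I²R = (3.21)² × 1.673 = 17.2 W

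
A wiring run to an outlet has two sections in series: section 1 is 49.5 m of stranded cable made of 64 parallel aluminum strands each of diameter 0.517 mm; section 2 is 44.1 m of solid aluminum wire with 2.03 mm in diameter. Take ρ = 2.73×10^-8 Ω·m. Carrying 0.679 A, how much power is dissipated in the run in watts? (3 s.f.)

0.218 W

Section 1: A_strand = π(2.5850e-04)² = 2.099e-07 m²; R₁ = ρL/(N·A_s) = (2.73×10^-8)(49.5)/(64×2.099e-07) = 0.1006 Ω
Section 2: A = π(d/2)² = π(1.0150e-03 m)² = 3.237e-06 m²
R₂ = (2.73×10^-8)(44.1)/(3.237e-06) = 0.372 Ω
R = R₁ + R₂ = 0.4726 Ω
P = I²R = (0.679)² × 0.4726 = 0.218 W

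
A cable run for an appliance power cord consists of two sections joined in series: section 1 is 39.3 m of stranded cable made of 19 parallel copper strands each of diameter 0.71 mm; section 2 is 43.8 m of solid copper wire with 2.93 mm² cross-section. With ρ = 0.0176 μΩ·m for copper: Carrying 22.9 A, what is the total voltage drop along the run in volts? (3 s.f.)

ρ = 0.0176 μΩ·m = 1.76×10^-8 Ω·m
Section 1: A_strand = π(3.5500e-04)² = 3.959e-07 m²; R₁ = ρL/(N·A_s) = (1.76×10^-8)(39.3)/(19×3.959e-07) = 0.09195 Ω
Section 2: A = 2.93 mm² = 2.930e-06 m²
R₂ = (1.76×10^-8)(43.8)/(2.930e-06) = 0.2631 Ω
R = R₁ + R₂ = 0.355 Ω
V = IR = 22.9 × 0.355 = 8.13 V

8.13 V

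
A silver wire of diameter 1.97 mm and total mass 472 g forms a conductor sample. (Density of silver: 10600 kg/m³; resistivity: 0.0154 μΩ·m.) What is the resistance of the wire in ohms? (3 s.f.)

0.0738 Ω

ρ = 0.0154 μΩ·m = 1.54×10^-8 Ω·m
A = π(d/2)² = π(9.8500e-04 m)² = 3.0481e-06 m²
L = m/(density·A) = 0.472/(10600×3.0481e-06) = 14.61 m
R = ρL/A = (1.54×10^-8)(14.61)/(3.0481e-06) = 0.0738 Ω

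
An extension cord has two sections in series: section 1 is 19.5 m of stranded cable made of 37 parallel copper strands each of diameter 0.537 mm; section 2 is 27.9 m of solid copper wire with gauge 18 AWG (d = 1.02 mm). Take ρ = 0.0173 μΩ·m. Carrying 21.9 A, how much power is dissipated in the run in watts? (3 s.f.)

303 W

ρ = 0.0173 μΩ·m = 1.73×10^-8 Ω·m
Section 1: A_strand = π(2.6850e-04)² = 2.265e-07 m²; R₁ = ρL/(N·A_s) = (1.73×10^-8)(19.5)/(37×2.265e-07) = 0.04026 Ω
Section 2: A = π(1.02/2 mm)² = π(5.1000e-04 m)² = 8.171e-07 m²
R₂ = (1.73×10^-8)(27.9)/(8.171e-07) = 0.5907 Ω
R = R₁ + R₂ = 0.6309 Ω
P = I²R = (21.9)² × 0.6309 = 303 W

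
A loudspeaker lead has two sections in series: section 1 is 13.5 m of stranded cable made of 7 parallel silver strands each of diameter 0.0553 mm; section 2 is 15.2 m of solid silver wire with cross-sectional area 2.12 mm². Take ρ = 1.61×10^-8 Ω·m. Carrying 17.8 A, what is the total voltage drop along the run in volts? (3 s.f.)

Section 1: A_strand = π(2.7650e-05)² = 2.402e-09 m²; R₁ = ρL/(N·A_s) = (1.61×10^-8)(13.5)/(7×2.402e-09) = 12.93 Ω
Section 2: A = 2.12 mm² = 2.120e-06 m²
R₂ = (1.61×10^-8)(15.2)/(2.120e-06) = 0.1154 Ω
R = R₁ + R₂ = 13.04 Ω
V = IR = 17.8 × 13.04 = 232 V

232 V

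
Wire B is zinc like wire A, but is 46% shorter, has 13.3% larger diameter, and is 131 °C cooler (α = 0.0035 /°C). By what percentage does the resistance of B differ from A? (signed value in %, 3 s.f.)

-77.2%

R ∝ ρL/d² with ρ ∝ (1+αΔT), so R_B/R_A = (1 − 46/100) × (1 + 13.3/100)⁻² × (1 − 0.0035×131)
= 0.54 × 0.779 × 0.5415 = 0.2278
(R_B − R_A)/R_A = 0.2278 − 1 = -77.2%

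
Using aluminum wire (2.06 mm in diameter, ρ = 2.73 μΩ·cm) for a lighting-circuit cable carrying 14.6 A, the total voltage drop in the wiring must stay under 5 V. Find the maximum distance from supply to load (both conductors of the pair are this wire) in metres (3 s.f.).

ρ = 2.73 μΩ·cm = 2.73×10^-8 Ω·m
A = π(d/2)² = π(1.0300e-03 m)² = 3.333e-06 m²
L_max = V_max·A/(2·ρI) = (5)(3.333e-06)/(2×2.73×10^-8×14.6) = 20.9 m

20.9 m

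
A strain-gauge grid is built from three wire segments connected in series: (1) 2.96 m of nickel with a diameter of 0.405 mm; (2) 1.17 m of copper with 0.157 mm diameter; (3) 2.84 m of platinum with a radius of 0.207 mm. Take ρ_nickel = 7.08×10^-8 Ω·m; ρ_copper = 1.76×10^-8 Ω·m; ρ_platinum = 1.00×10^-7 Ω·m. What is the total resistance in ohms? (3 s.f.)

Seg 1: A = π(d/2)² = π(2.0250e-04 m)² = 1.288e-07 m²
R_1 = (7.08×10^-8)(2.96)/(1.288e-07) = 1.627 Ω
Seg 2: A = π(d/2)² = π(7.8500e-05 m)² = 1.936e-08 m²
R_2 = (1.76×10^-8)(1.17)/(1.936e-08) = 1.064 Ω
Seg 3: A = πr² = π(2.0700e-04 m)² = 1.346e-07 m²
R_3 = (1.00×10^-7)(2.84)/(1.346e-07) = 2.11 Ω
R_total = R_1 + R_2 + R_3 = 4.80 Ω

4.80 Ω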